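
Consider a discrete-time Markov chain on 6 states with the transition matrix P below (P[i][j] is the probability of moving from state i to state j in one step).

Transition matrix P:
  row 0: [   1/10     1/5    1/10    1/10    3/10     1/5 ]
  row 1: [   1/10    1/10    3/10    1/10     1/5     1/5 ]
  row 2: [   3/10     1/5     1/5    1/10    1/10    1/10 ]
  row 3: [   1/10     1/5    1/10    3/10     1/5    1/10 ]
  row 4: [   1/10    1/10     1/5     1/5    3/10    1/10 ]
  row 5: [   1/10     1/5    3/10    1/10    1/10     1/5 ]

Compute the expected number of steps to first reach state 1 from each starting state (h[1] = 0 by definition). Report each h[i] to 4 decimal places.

h = [5.6241, 0.0000, 5.5147, 5.5709, 6.1837, 5.4903]

First-step conditioning: h[1] = 0; for i ≠ 1, h[i] = 1 + Σ_k P[i][k]·h[k].
  h[0] = 1 + 1/10·h[0] + 1/10·h[2] + 1/10·h[3] + 3/10·h[4] + 1/5·h[5]
  h[2] = 1 + 3/10·h[0] + 1/5·h[2] + 1/10·h[3] + 1/10·h[4] + 1/10·h[5]
  h[3] = 1 + 1/10·h[0] + 1/10·h[2] + 3/10·h[3] + 1/5·h[4] + 1/10·h[5]
  h[4] = 1 + 1/10·h[0] + 1/5·h[2] + 1/5·h[3] + 3/10·h[4] + 1/10·h[5]
  h[5] = 1 + 1/10·h[0] + 3/10·h[2] + 1/10·h[3] + 1/10·h[4] + 1/5·h[5]
Solving the 5×5 linear system over states ≠ 1 gives exactly h = [36990/6577, 0, 36270/6577, 36640/6577, 40670/6577, 36110/6577] (h[1] = 0 is the target).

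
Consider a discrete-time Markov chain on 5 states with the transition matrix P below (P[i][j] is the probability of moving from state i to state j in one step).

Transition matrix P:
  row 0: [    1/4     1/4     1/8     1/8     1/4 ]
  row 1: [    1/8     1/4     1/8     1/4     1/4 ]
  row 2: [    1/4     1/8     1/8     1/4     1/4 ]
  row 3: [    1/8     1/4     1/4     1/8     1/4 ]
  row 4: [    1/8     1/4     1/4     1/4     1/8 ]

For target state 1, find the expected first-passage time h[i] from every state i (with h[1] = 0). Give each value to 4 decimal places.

h = [4.3826, 0.0000, 4.9391, 4.4522, 4.4522]

First-step conditioning: h[1] = 0; for i ≠ 1, h[i] = 1 + Σ_k P[i][k]·h[k].
  h[0] = 1 + 1/4·h[0] + 1/8·h[2] + 1/8·h[3] + 1/4·h[4]
  h[2] = 1 + 1/4·h[0] + 1/8·h[2] + 1/4·h[3] + 1/4·h[4]
  h[3] = 1 + 1/8·h[0] + 1/4·h[2] + 1/8·h[3] + 1/4·h[4]
  h[4] = 1 + 1/8·h[0] + 1/4·h[2] + 1/4·h[3] + 1/8·h[4]
Solving the 4×4 linear system over states ≠ 1 gives exactly h = [504/115, 0, 568/115, 512/115, 512/115] (h[1] = 0 is the target).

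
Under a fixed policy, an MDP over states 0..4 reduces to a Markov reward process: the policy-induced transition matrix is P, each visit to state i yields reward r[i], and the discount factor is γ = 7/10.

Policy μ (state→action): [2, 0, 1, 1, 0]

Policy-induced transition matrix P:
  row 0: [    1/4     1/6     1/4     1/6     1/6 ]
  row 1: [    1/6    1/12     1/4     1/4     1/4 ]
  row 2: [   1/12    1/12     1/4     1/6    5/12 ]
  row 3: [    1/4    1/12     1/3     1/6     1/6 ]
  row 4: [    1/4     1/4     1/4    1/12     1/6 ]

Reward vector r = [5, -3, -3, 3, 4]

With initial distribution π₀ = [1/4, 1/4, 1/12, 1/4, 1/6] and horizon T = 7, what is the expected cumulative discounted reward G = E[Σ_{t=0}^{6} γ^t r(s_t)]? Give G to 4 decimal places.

t=0: π = [0.2500, 0.2500, 0.0833, 0.2500, 0.1667], E[r] = 1.6667, γ^t·E[r] = 1.666667, running G = 1.666667
t=1: π = [0.2153, 0.1319, 0.2708, 0.1736, 0.2083], E[r] = 1.2222, γ^t·E[r] = 0.855556, running G = 2.522222
t=2: π = [0.1939, 0.1360, 0.2645, 0.1603, 0.2454], E[r] = 1.2303, γ^t·E[r] = 0.602859, running G = 3.125081
t=3: π = [0.1946, 0.1404, 0.2634, 0.1576, 0.2441], E[r] = 1.2108, γ^t·E[r] = 0.415318, running G = 3.540399
t=4: π = [0.1944, 0.1402, 0.2631, 0.1580, 0.2442], E[r] = 1.2128, γ^t·E[r] = 0.291202, running G = 3.831601
t=5: π = [0.1945, 0.1402, 0.2632, 0.1580, 0.2441], E[r] = 1.2126, γ^t·E[r] = 0.203807, running G = 4.035408
t=6: π = [0.1945, 0.1402, 0.2632, 0.1580, 0.2441], E[r] = 1.2127, γ^t·E[r] = 0.142671, running G = 4.178079

G = 4.1781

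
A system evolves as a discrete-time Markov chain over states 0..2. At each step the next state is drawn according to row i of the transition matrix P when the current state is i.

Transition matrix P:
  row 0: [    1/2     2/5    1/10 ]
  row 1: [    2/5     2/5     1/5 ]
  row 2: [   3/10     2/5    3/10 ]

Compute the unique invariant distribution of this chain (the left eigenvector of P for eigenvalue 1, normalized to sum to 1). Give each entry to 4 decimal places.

Balance equations π_j = Σ_i π_i·P[i][j]:
  π_0 = 1/2·π_0 + 2/5·π_1 + 3/10·π_2
  π_1 = 2/5·π_0 + 2/5·π_1 + 2/5·π_2
  normalize: π_0 + π_1 + π_2 = 1
Solving the linear system gives exactly π = [17/40, 2/5, 7/40].

π = [0.4250, 0.4000, 0.1750]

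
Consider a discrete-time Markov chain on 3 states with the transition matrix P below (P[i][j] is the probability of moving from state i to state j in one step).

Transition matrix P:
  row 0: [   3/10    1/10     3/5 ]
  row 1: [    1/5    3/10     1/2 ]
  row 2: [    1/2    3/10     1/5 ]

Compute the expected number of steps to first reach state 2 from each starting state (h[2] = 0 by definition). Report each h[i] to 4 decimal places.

First-step conditioning: h[2] = 0; for i ≠ 2, h[i] = 1 + Σ_k P[i][k]·h[k].
  h[0] = 1 + 3/10·h[0] + 1/10·h[1]
  h[1] = 1 + 1/5·h[0] + 3/10·h[1]
Solving the 2×2 linear system over states ≠ 2 gives exactly h = [80/47, 90/47, 0] (h[2] = 0 is the target).

h = [1.7021, 1.9149, 0.0000]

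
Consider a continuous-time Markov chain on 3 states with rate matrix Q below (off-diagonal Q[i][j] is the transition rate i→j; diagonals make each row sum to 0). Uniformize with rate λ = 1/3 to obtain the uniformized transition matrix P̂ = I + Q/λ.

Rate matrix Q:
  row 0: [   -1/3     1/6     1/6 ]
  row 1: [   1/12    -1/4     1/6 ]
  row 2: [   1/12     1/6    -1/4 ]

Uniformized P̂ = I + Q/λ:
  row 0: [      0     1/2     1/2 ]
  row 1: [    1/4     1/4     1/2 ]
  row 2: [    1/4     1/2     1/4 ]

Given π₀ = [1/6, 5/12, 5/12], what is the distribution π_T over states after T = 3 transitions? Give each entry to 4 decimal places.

π = [0.2005, 0.3997, 0.3997]

t=0: π = [0.1667, 0.4167, 0.4167]
t=1: π = [0.2083, 0.3958, 0.3958]
t=2: π = [0.1979, 0.4010, 0.4010]
t=3: π = [0.2005, 0.3997, 0.3997]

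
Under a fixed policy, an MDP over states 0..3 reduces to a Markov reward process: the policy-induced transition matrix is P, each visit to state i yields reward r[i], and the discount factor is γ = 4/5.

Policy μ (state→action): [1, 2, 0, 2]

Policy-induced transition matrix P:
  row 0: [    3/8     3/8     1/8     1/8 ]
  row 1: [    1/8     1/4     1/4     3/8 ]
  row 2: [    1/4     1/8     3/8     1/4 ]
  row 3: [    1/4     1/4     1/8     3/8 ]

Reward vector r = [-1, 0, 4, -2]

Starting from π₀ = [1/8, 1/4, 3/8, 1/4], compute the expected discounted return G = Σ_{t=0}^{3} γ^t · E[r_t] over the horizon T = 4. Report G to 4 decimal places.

G = 1.0455

t=0: π = [0.1250, 0.2500, 0.3750, 0.2500], E[r] = 0.8750, γ^t·E[r] = 0.875000, running G = 0.875000
t=1: π = [0.2344, 0.2188, 0.2500, 0.2969], E[r] = 0.1719, γ^t·E[r] = 0.137500, running G = 1.012500
t=2: π = [0.2520, 0.2480, 0.2148, 0.2852], E[r] = 0.0371, γ^t·E[r] = 0.023750, running G = 1.036250
t=3: π = [0.2505, 0.2546, 0.2097, 0.2852], E[r] = 0.0181, γ^t·E[r] = 0.009250, running G = 1.045500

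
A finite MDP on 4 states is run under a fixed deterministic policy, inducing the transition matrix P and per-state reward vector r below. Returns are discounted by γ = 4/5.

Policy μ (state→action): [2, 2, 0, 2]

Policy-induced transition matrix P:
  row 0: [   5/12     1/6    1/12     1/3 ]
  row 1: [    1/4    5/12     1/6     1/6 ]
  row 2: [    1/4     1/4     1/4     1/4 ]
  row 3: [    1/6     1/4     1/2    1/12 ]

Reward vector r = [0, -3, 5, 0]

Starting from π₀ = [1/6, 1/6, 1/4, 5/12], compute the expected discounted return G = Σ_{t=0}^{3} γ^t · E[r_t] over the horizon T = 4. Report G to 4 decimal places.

t=0: π = [0.1667, 0.1667, 0.2500, 0.4167], E[r] = 0.7500, γ^t·E[r] = 0.750000, running G = 0.750000
t=1: π = [0.2431, 0.2639, 0.3125, 0.1806], E[r] = 0.7708, γ^t·E[r] = 0.616667, running G = 1.366667
t=2: π = [0.2755, 0.2737, 0.2326, 0.2182], E[r] = 0.3420, γ^t·E[r] = 0.218889, running G = 1.585556
t=3: π = [0.2777, 0.2727, 0.2358, 0.2138], E[r] = 0.3611, γ^t·E[r] = 0.184889, running G = 1.770444

G = 1.7704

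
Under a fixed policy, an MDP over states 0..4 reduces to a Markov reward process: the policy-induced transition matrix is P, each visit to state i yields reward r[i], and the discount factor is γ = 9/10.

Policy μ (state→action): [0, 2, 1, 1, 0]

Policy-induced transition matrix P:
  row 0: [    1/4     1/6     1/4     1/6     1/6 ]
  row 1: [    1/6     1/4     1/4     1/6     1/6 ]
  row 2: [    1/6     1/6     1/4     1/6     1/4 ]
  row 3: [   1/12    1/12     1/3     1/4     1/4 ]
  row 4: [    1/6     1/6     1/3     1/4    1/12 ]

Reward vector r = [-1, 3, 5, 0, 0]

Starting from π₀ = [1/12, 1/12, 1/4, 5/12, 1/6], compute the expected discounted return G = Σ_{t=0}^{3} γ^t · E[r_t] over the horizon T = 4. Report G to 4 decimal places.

t=0: π = [0.0833, 0.0833, 0.2500, 0.4167, 0.1667], E[r] = 1.4167, γ^t·E[r] = 1.416667, running G = 1.416667
t=1: π = [0.1389, 0.1389, 0.2986, 0.2153, 0.2083], E[r] = 1.7708, γ^t·E[r] = 1.593750, running G = 3.010417
t=2: π = [0.1603, 0.1603, 0.2853, 0.2020, 0.1921], E[r] = 1.7471, γ^t·E[r] = 1.415156, running G = 4.425573
t=3: π = [0.1632, 0.1632, 0.2828, 0.1995, 0.1913], E[r] = 1.7406, γ^t·E[r] = 1.268895, running G = 5.694467

G = 5.6945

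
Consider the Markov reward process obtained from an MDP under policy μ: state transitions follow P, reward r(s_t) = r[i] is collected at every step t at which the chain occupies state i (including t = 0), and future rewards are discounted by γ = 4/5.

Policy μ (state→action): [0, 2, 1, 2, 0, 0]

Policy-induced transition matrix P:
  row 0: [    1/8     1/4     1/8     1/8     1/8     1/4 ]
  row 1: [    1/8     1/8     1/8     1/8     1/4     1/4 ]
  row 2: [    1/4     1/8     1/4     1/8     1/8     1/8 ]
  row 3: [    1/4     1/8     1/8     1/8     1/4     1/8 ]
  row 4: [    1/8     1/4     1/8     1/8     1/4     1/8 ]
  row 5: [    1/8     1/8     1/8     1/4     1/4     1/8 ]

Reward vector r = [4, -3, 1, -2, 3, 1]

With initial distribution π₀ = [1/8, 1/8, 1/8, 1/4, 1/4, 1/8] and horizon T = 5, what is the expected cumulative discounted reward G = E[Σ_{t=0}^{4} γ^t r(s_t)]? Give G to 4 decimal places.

t=0: π = [0.1250, 0.1250, 0.1250, 0.2500, 0.2500, 0.1250], E[r] = 0.6250, γ^t·E[r] = 0.625000, running G = 0.625000
t=1: π = [0.1719, 0.1719, 0.1406, 0.1406, 0.2188, 0.1563], E[r] = 0.8438, γ^t·E[r] = 0.675000, running G = 1.300000
t=2: π = [0.1602, 0.1738, 0.1426, 0.1445, 0.2109, 0.1680], E[r] = 0.7734, γ^t·E[r] = 0.495000, running G = 1.795000
t=3: π = [0.1609, 0.1714, 0.1428, 0.1460, 0.2122, 0.1667], E[r] = 0.7834, γ^t·E[r] = 0.401125, running G = 2.196125
t=4: π = [0.1611, 0.1716, 0.1429, 0.1458, 0.2120, 0.1665], E[r] = 0.7833, γ^t·E[r] = 0.320850, running G = 2.516975

G = 2.5170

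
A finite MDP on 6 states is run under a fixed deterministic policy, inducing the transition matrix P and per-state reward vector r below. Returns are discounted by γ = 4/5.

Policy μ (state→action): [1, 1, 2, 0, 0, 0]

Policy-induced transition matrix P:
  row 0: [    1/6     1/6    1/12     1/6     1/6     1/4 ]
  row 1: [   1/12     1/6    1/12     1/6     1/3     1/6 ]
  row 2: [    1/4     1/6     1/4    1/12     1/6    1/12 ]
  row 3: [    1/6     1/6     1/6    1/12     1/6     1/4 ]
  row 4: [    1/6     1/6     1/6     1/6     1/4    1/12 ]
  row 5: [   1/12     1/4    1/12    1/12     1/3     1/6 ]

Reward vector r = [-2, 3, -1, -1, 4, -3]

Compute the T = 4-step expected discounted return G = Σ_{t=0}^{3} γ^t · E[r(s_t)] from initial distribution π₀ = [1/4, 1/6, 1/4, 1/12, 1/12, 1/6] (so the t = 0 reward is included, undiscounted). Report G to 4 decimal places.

G = 0.3435

t=0: π = [0.2500, 0.1667, 0.2500, 0.0833, 0.0833, 0.1667], E[r] = -0.5000, γ^t·E[r] = -0.500000, running G = -0.500000
t=1: π = [0.1597, 0.1806, 0.1389, 0.1250, 0.2292, 0.1667], E[r] = 0.3750, γ^t·E[r] = 0.300000, running G = -0.200000
t=2: π = [0.1493, 0.1806, 0.1360, 0.1308, 0.2436, 0.1597], E[r] = 0.4716, γ^t·E[r] = 0.301852, running G = 0.101852
t=3: π = [0.1496, 0.1800, 0.1372, 0.1311, 0.2437, 0.1584], E[r] = 0.4719, γ^t·E[r] = 0.241630, running G = 0.343481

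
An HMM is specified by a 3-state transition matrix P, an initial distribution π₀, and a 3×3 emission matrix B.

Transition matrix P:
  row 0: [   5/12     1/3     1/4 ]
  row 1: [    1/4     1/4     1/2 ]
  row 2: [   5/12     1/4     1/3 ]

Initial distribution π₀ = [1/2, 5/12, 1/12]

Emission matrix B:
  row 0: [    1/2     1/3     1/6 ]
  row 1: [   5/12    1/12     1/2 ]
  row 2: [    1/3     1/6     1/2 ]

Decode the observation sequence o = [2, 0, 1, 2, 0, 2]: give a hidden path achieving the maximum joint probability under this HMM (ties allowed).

t=0: δ = [8.333e-02, 2.083e-01, 4.167e-02]  (obs o_0=2)
t=1: δ = [2.604e-02, 2.170e-02, 3.472e-02]  ψ = [1, 1, 1]  (obs o_1=0)
t=2: δ = [4.823e-03, 7.234e-04, 1.929e-03]  ψ = [2, 0, 2]  (obs o_2=1)
t=3: δ = [3.349e-04, 8.038e-04, 6.028e-04]  ψ = [0, 0, 0]  (obs o_3=2)
t=4: δ = [1.256e-04, 8.372e-05, 1.340e-04]  ψ = [2, 1, 1]  (obs o_4=0)
t=5: δ = [9.303e-06, 2.093e-05, 2.233e-05]  ψ = [2, 0, 2]  (obs o_5=2)
backtrack: best end state = 2; path = [1, 2, 0, 1, 2, 2]

path = [1, 2, 0, 1, 2, 2]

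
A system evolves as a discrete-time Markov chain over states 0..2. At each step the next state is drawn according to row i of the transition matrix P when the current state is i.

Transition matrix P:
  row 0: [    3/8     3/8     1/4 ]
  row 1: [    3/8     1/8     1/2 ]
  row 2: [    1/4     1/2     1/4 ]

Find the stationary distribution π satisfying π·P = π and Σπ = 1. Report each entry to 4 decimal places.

Balance equations π_j = Σ_i π_i·P[i][j]:
  π_0 = 3/8·π_0 + 3/8·π_1 + 1/4·π_2
  π_1 = 3/8·π_0 + 1/8·π_1 + 1/2·π_2
  normalize: π_0 + π_1 + π_2 = 1
Solving the linear system gives exactly π = [1/3, 1/3, 1/3].

π = [0.3333, 0.3333, 0.3333]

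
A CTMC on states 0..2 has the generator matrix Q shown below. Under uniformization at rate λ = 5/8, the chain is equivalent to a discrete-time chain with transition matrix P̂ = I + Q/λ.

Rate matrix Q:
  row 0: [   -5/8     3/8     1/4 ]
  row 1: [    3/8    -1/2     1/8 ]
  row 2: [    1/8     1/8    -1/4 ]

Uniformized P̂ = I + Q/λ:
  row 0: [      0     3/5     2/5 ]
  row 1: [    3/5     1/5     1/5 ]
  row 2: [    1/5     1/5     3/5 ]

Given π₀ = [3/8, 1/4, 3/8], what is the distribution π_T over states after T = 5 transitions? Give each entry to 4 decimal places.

t=0: π = [0.3750, 0.2500, 0.3750]
t=1: π = [0.2250, 0.3500, 0.4250]
t=2: π = [0.2950, 0.2900, 0.4150]
t=3: π = [0.2570, 0.3180, 0.4250]
t=4: π = [0.2758, 0.3028, 0.4214]
t=5: π = [0.2660, 0.3103, 0.4237]

π = [0.2660, 0.3103, 0.4237]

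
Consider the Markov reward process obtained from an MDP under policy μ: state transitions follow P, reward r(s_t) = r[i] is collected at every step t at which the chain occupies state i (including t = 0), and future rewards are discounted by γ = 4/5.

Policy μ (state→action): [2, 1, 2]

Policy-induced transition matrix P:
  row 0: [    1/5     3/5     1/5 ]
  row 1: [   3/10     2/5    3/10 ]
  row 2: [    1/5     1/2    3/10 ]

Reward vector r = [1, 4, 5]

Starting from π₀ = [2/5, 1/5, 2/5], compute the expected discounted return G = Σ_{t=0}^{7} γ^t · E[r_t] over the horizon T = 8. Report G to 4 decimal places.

G = 14.4141

t=0: π = [0.4000, 0.2000, 0.4000], E[r] = 3.2000, γ^t·E[r] = 3.200000, running G = 3.200000
t=1: π = [0.2200, 0.5200, 0.2600], E[r] = 3.6000, γ^t·E[r] = 2.880000, running G = 6.080000
t=2: π = [0.2520, 0.4700, 0.2780], E[r] = 3.5220, γ^t·E[r] = 2.254080, running G = 8.334080
t=3: π = [0.2470, 0.4782, 0.2748], E[r] = 3.5338, γ^t·E[r] = 1.809306, running G = 10.143386
t=4: π = [0.2478, 0.4769, 0.2753], E[r] = 3.5318, γ^t·E[r] = 1.446642, running G = 11.590027
t=5: π = [0.2477, 0.4771, 0.2752], E[r] = 3.5322, γ^t·E[r] = 1.157416, running G = 12.747443
t=6: π = [0.2477, 0.4771, 0.2752], E[r] = 3.5321, γ^t·E[r] = 0.925920, running G = 13.673363
t=7: π = [0.2477, 0.4771, 0.2752], E[r] = 3.5321, γ^t·E[r] = 0.740737, running G = 14.414101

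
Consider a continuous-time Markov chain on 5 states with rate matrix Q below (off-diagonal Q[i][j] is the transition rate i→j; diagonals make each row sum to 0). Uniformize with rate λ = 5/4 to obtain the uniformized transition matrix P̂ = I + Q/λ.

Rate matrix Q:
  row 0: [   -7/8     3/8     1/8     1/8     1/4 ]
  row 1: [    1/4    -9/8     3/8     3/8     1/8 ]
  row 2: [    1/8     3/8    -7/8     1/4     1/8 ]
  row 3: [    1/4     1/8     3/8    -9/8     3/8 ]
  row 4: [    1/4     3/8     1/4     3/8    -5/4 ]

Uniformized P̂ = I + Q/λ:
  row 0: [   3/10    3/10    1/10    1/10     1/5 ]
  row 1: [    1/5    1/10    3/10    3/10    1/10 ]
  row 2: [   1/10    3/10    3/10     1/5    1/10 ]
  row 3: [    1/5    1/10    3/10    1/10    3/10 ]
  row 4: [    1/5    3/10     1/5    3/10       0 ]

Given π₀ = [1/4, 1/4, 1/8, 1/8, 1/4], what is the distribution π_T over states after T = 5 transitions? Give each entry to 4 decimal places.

t=0: π = [0.2500, 0.2500, 0.1250, 0.1250, 0.2500]
t=1: π = [0.2125, 0.2250, 0.2250, 0.2125, 0.1250]
t=2: π = [0.1988, 0.2125, 0.2450, 0.1925, 0.1513]
t=3: π = [0.1954, 0.2190, 0.2451, 0.1973, 0.1433]
t=4: π = [0.1950, 0.2168, 0.2466, 0.1970, 0.1447]
t=5: π = [0.1948, 0.2173, 0.2465, 0.1969, 0.1444]

π = [0.1948, 0.2173, 0.2465, 0.1969, 0.1444]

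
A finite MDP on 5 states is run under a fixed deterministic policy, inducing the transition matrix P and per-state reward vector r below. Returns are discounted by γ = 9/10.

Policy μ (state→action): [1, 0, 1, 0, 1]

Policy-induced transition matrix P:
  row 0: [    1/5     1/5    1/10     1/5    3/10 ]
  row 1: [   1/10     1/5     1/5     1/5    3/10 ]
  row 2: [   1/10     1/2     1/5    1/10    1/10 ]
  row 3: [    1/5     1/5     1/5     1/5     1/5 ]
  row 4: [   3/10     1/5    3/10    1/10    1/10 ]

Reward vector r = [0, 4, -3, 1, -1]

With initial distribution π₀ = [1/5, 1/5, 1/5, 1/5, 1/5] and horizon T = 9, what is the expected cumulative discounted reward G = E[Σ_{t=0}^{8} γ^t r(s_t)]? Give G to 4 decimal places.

G = 2.2117

t=0: π = [0.2000, 0.2000, 0.2000, 0.2000, 0.2000], E[r] = 0.2000, γ^t·E[r] = 0.200000, running G = 0.200000
t=1: π = [0.1800, 0.2600, 0.2000, 0.1600, 0.2000], E[r] = 0.4000, γ^t·E[r] = 0.360000, running G = 0.560000
t=2: π = [0.1740, 0.2600, 0.2020, 0.1600, 0.2040], E[r] = 0.3900, γ^t·E[r] = 0.315900, running G = 0.875900
t=3: π = [0.1742, 0.2606, 0.2030, 0.1594, 0.2028], E[r] = 0.3900, γ^t·E[r] = 0.284310, running G = 1.160210
t=4: π = [0.1739, 0.2609, 0.2029, 0.1594, 0.2029], E[r] = 0.3915, γ^t·E[r] = 0.256889, running G = 1.417099
t=5: π = [0.1739, 0.2609, 0.2029, 0.1594, 0.2029], E[r] = 0.3913, γ^t·E[r] = 0.231033, running G = 1.648132
t=6: π = [0.1739, 0.2609, 0.2029, 0.1594, 0.2029], E[r] = 0.3913, γ^t·E[r] = 0.207954, running G = 1.856087
t=7: π = [0.1739, 0.2609, 0.2029, 0.1594, 0.2029], E[r] = 0.3913, γ^t·E[r] = 0.187160, running G = 2.043247
t=8: π = [0.1739, 0.2609, 0.2029, 0.1594, 0.2029], E[r] = 0.3913, γ^t·E[r] = 0.168443, running G = 2.211690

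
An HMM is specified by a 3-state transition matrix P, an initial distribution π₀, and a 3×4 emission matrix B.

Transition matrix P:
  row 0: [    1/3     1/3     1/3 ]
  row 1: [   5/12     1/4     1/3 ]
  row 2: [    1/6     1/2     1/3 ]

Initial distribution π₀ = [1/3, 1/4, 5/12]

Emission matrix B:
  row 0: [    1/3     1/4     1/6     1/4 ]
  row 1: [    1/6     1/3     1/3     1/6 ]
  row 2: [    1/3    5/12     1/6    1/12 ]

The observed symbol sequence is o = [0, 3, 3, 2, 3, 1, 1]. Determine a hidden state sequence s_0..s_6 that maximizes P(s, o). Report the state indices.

path = [2, 1, 0, 1, 0, 2, 1]

t=0: δ = [1.111e-01, 4.167e-02, 1.389e-01]  (obs o_0=0)
t=1: δ = [9.259e-03, 1.157e-02, 3.858e-03]  ψ = [0, 2, 2]  (obs o_1=3)
t=2: δ = [1.206e-03, 5.144e-04, 3.215e-04]  ψ = [1, 0, 1]  (obs o_2=3)
t=3: δ = [6.698e-05, 1.340e-04, 6.698e-05]  ψ = [0, 0, 0]  (obs o_3=2)
t=4: δ = [1.395e-05, 5.582e-06, 3.721e-06]  ψ = [1, 1, 1]  (obs o_4=3)
t=5: δ = [1.163e-06, 1.550e-06, 1.938e-06]  ψ = [0, 0, 0]  (obs o_5=1)
t=6: δ = [1.615e-07, 3.230e-07, 2.692e-07]  ψ = [1, 2, 2]  (obs o_6=1)
backtrack: best end state = 1; path = [2, 1, 0, 1, 0, 2, 1]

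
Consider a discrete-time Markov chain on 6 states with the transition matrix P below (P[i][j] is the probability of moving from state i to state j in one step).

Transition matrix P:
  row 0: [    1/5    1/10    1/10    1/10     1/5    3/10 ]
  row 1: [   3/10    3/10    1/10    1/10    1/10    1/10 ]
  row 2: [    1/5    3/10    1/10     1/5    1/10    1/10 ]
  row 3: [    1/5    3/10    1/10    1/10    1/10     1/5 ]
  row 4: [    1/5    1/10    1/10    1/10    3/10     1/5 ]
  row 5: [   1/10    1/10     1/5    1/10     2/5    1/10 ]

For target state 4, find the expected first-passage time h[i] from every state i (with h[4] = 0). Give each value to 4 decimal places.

First-step conditioning: h[4] = 0; for i ≠ 4, h[i] = 1 + Σ_k P[i][k]·h[k].
  h[0] = 1 + 1/5·h[0] + 1/10·h[1] + 1/10·h[2] + 1/10·h[3] + 3/10·h[5]
  h[1] = 1 + 3/10·h[0] + 3/10·h[1] + 1/10·h[2] + 1/10·h[3] + 1/10·h[5]
  h[2] = 1 + 1/5·h[0] + 3/10·h[1] + 1/10·h[2] + 1/5·h[3] + 1/10·h[5]
  h[3] = 1 + 1/5·h[0] + 3/10·h[1] + 1/10·h[2] + 1/10·h[3] + 1/5·h[5]
  h[5] = 1 + 1/10·h[0] + 1/10·h[1] + 1/5·h[2] + 1/10·h[3] + 1/10·h[5]
Solving the 5×5 linear system over states ≠ 4 gives exactly h = [98120/19301, 114110/19301, 115560/19301, 112620/19301, 0, 83220/19301] (h[4] = 0 is the target).

h = [5.0837, 5.9121, 5.9873, 5.8349, 0.0000, 4.3117]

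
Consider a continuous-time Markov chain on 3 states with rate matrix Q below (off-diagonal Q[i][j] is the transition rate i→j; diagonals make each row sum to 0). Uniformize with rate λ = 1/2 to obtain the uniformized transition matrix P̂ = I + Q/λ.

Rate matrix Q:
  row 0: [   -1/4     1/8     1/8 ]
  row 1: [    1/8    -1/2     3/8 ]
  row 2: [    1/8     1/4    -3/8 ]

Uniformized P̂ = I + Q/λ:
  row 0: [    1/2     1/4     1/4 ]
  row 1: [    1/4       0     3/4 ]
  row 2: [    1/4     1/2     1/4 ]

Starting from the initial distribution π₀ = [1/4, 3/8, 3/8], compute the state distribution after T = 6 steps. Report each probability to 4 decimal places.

t=0: π = [0.2500, 0.3750, 0.3750]
t=1: π = [0.3125, 0.2500, 0.4375]
t=2: π = [0.3281, 0.2969, 0.3750]
t=3: π = [0.3320, 0.2695, 0.3984]
t=4: π = [0.3330, 0.2822, 0.3848]
t=5: π = [0.3333, 0.2756, 0.3911]
t=6: π = [0.3333, 0.2789, 0.3878]

π = [0.3333, 0.2789, 0.3878]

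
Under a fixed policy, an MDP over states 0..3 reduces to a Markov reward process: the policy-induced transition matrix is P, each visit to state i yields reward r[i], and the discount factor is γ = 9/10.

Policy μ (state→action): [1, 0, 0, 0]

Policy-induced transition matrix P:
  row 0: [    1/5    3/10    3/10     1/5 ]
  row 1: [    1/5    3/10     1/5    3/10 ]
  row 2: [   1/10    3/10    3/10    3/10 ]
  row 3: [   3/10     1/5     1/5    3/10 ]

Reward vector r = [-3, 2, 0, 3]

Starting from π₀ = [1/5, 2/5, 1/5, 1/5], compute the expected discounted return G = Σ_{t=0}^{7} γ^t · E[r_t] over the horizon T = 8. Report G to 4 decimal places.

G = 4.4513

t=0: π = [0.2000, 0.4000, 0.2000, 0.2000], E[r] = 0.8000, γ^t·E[r] = 0.800000, running G = 0.800000
t=1: π = [0.2000, 0.2800, 0.2400, 0.2800], E[r] = 0.8000, γ^t·E[r] = 0.720000, running G = 1.520000
t=2: π = [0.2040, 0.2720, 0.2440, 0.2800], E[r] = 0.7720, γ^t·E[r] = 0.625320, running G = 2.145320
t=3: π = [0.2036, 0.2720, 0.2448, 0.2796], E[r] = 0.7720, γ^t·E[r] = 0.562788, running G = 2.708108
t=4: π = [0.2035, 0.2720, 0.2448, 0.2796], E[r] = 0.7726, γ^t·E[r] = 0.506877, running G = 3.214985
t=5: π = [0.2035, 0.2720, 0.2448, 0.2797], E[r] = 0.7726, γ^t·E[r] = 0.456205, running G = 3.671190
t=6: π = [0.2035, 0.2720, 0.2448, 0.2797], E[r] = 0.7726, γ^t·E[r] = 0.410580, running G = 4.081771
t=7: π = [0.2035, 0.2720, 0.2448, 0.2797], E[r] = 0.7726, γ^t·E[r] = 0.369522, running G = 4.451293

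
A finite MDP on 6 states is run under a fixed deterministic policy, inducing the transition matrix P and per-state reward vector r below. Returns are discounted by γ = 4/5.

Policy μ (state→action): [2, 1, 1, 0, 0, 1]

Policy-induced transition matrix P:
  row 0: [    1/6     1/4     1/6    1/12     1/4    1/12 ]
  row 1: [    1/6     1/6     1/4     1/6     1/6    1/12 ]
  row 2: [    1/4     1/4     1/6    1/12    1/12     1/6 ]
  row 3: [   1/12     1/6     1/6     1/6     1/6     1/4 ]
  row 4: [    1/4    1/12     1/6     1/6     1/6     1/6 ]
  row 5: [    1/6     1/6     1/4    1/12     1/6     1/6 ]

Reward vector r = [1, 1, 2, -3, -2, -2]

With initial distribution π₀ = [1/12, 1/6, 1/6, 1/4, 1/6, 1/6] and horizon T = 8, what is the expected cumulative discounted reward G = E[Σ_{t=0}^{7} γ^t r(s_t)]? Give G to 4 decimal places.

G = -1.6335

t=0: π = [0.0833, 0.1667, 0.1667, 0.2500, 0.1667, 0.1667], E[r] = -0.8333, γ^t·E[r] = -0.833333, running G = -0.833333
t=1: π = [0.1736, 0.1736, 0.1944, 0.1319, 0.1597, 0.1667], E[r] = -0.3125, γ^t·E[r] = -0.250000, running G = -1.083333
t=2: π = [0.1852, 0.1840, 0.1950, 0.1221, 0.1649, 0.1487], E[r] = -0.2344, γ^t·E[r] = -0.150000, running G = -1.233333
t=3: π = [0.1865, 0.1846, 0.1944, 0.1226, 0.1658, 0.1461], E[r] = -0.2317, γ^t·E[r] = -0.118642, running G = -1.351975
t=4: π = [0.1865, 0.1846, 0.1942, 0.1228, 0.1660, 0.1460], E[r] = -0.2327, γ^t·E[r] = -0.095309, running G = -1.447284
t=5: π = [0.1865, 0.1846, 0.1942, 0.1228, 0.1660, 0.1460], E[r] = -0.2329, γ^t·E[r] = -0.076313, running G = -1.523597
t=6: π = [0.1865, 0.1846, 0.1942, 0.1228, 0.1660, 0.1460], E[r] = -0.2329, γ^t·E[r] = -0.061056, running G = -1.584653
t=7: π = [0.1865, 0.1846, 0.1942, 0.1228, 0.1660, 0.1460], E[r] = -0.2329, γ^t·E[r] = -0.048845, running G = -1.633498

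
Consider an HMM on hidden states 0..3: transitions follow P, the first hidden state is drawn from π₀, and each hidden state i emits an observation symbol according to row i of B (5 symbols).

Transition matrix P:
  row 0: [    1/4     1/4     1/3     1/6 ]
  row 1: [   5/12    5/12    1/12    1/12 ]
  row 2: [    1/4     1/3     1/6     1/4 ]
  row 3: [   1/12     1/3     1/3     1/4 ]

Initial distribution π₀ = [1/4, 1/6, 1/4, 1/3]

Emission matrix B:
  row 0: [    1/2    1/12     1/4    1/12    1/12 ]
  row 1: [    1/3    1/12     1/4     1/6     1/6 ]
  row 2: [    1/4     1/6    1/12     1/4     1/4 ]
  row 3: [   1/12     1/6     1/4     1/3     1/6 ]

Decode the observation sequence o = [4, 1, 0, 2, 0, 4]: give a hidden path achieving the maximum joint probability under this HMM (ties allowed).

t=0: δ = [2.083e-02, 2.778e-02, 6.250e-02, 5.556e-02]  (obs o_0=4)
t=1: δ = [1.302e-03, 1.736e-03, 3.086e-03, 2.604e-03]  ψ = [2, 2, 3, 2]  (obs o_1=1)
t=2: δ = [3.858e-04, 3.429e-04, 2.170e-04, 6.430e-05]  ψ = [2, 2, 3, 2]  (obs o_2=0)
t=3: δ = [3.572e-05, 3.572e-05, 1.072e-05, 1.608e-05]  ψ = [1, 1, 0, 0]  (obs o_3=2)
t=4: δ = [7.442e-06, 4.961e-06, 2.977e-06, 4.961e-07]  ψ = [1, 1, 0, 0]  (obs o_4=0)
t=5: δ = [1.723e-07, 3.445e-07, 6.202e-07, 2.067e-07]  ψ = [1, 1, 0, 0]  (obs o_5=4)
backtrack: best end state = 2; path = [3, 2, 1, 1, 0, 2]

path = [3, 2, 1, 1, 0, 2]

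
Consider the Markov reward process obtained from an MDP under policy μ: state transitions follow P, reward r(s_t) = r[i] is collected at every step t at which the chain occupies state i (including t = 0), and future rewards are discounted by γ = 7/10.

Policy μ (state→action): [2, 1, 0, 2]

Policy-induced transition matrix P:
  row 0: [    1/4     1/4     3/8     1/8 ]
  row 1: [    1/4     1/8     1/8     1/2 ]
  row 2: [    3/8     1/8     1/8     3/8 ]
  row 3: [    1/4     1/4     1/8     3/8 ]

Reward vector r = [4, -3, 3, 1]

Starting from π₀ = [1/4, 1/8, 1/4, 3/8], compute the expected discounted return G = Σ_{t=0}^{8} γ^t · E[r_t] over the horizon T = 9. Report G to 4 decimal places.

t=0: π = [0.2500, 0.1250, 0.2500, 0.3750], E[r] = 1.7500, γ^t·E[r] = 1.750000, running G = 1.750000
t=1: π = [0.2813, 0.2031, 0.1875, 0.3281], E[r] = 1.4063, γ^t·E[r] = 0.984375, running G = 2.734375
t=2: π = [0.2734, 0.2012, 0.1953, 0.3301], E[r] = 1.4063, γ^t·E[r] = 0.689063, running G = 3.423438
t=3: π = [0.2744, 0.2004, 0.1934, 0.3318], E[r] = 1.4082, γ^t·E[r] = 0.483014, running G = 3.906451
t=4: π = [0.2742, 0.2008, 0.1936, 0.3315], E[r] = 1.4066, γ^t·E[r] = 0.337729, running G = 4.244180
t=5: π = [0.2742, 0.2007, 0.1935, 0.3316], E[r] = 1.4069, γ^t·E[r] = 0.236454, running G = 4.480633
t=6: π = [0.2742, 0.2007, 0.1936, 0.3315], E[r] = 1.4068, γ^t·E[r] = 0.165509, running G = 4.646142
t=7: π = [0.2742, 0.2007, 0.1935, 0.3315], E[r] = 1.4068, γ^t·E[r] = 0.115857, running G = 4.761999
t=8: π = [0.2742, 0.2007, 0.1935, 0.3315], E[r] = 1.4068, γ^t·E[r] = 0.081100, running G = 4.843099

G = 4.8431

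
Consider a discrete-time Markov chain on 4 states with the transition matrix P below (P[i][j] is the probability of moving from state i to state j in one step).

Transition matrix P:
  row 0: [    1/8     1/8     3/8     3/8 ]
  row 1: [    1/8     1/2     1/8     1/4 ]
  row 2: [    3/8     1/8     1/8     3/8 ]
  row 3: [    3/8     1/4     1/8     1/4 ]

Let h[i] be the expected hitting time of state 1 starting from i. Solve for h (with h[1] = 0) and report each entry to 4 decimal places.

First-step conditioning: h[1] = 0; for i ≠ 1, h[i] = 1 + Σ_k P[i][k]·h[k].
  h[0] = 1 + 1/8·h[0] + 3/8·h[2] + 3/8·h[3]
  h[2] = 1 + 3/8·h[0] + 1/8·h[2] + 3/8·h[3]
  h[3] = 1 + 3/8·h[0] + 1/8·h[2] + 1/4·h[3]
Solving the 3×3 linear system over states ≠ 1 gives exactly h = [6, 0, 6, 16/3] (h[1] = 0 is the target).

h = [6.0000, 0.0000, 6.0000, 5.3333]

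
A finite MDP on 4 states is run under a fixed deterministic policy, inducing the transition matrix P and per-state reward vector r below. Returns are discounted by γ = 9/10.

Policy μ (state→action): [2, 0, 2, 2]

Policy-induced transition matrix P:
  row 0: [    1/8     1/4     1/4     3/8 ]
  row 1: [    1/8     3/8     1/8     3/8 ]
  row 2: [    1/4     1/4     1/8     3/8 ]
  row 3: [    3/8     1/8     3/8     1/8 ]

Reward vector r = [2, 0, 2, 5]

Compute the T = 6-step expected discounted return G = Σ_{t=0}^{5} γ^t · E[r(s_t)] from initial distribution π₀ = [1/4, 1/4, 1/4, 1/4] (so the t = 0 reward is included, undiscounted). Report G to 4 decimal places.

G = 11.1635

t=0: π = [0.2500, 0.2500, 0.2500, 0.2500], E[r] = 2.2500, γ^t·E[r] = 2.250000, running G = 2.250000
t=1: π = [0.2188, 0.2500, 0.2188, 0.3125], E[r] = 2.4375, γ^t·E[r] = 2.193750, running G = 4.443750
t=2: π = [0.2305, 0.2422, 0.2305, 0.2969], E[r] = 2.4063, γ^t·E[r] = 1.949063, running G = 6.392813
t=3: π = [0.2280, 0.2432, 0.2280, 0.3008], E[r] = 2.4160, γ^t·E[r] = 1.761275, running G = 8.154088
t=4: π = [0.2287, 0.2428, 0.2287, 0.2998], E[r] = 2.4138, γ^t·E[r] = 1.583706, running G = 9.737794
t=5: π = [0.2285, 0.2429, 0.2285, 0.3000], E[r] = 2.4144, γ^t·E[r] = 1.425678, running G = 11.163472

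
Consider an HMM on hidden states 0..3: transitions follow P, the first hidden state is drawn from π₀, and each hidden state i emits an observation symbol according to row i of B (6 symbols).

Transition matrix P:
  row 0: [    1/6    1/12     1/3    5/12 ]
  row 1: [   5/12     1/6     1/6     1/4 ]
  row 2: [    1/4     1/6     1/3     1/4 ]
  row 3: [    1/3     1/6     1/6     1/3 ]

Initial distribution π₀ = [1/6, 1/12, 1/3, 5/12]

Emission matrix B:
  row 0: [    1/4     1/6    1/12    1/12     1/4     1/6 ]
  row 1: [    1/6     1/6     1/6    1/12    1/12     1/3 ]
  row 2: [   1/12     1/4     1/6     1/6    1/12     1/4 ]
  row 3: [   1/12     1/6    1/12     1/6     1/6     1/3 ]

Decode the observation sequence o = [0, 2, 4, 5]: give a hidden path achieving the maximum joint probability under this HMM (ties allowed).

t=0: δ = [4.167e-02, 1.389e-02, 2.778e-02, 3.472e-02]  (obs o_0=0)
t=1: δ = [9.645e-04, 9.645e-04, 2.315e-03, 1.447e-03]  ψ = [3, 3, 0, 0]  (obs o_1=2)
t=2: δ = [1.447e-04, 3.215e-05, 6.430e-05, 9.645e-05]  ψ = [2, 2, 2, 2]  (obs o_2=4)
t=3: δ = [5.358e-06, 5.358e-06, 1.206e-05, 2.009e-05]  ψ = [3, 3, 0, 0]  (obs o_3=5)
backtrack: best end state = 3; path = [0, 2, 0, 3]

path = [0, 2, 0, 3]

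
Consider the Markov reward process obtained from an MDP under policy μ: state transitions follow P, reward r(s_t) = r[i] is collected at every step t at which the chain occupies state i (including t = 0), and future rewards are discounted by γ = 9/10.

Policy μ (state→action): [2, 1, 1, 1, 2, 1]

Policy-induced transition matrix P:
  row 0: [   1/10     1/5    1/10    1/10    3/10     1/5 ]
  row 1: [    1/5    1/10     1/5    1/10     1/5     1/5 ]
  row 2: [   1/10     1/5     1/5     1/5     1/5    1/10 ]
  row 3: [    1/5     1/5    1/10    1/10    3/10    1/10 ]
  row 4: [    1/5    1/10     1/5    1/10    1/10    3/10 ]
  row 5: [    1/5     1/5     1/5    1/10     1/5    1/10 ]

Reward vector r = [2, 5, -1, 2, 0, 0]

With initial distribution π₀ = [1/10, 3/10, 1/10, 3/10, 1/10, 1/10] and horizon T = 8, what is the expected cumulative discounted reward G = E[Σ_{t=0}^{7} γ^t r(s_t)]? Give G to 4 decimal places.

G = 7.8812

t=0: π = [0.1000, 0.3000, 0.1000, 0.3000, 0.1000, 0.1000], E[r] = 2.2000, γ^t·E[r] = 2.200000, running G = 2.200000
t=1: π = [0.1800, 0.1600, 0.1600, 0.1100, 0.2300, 0.1600], E[r] = 1.2200, γ^t·E[r] = 1.098000, running G = 3.298000
t=2: π = [0.1660, 0.1610, 0.1710, 0.1160, 0.2060, 0.1800], E[r] = 1.1980, γ^t·E[r] = 0.970380, running G = 4.268380
t=3: π = [0.1663, 0.1633, 0.1718, 0.1171, 0.2076, 0.1739], E[r] = 1.2115, γ^t·E[r] = 0.883184, running G = 5.151564
t=4: π = [0.1662, 0.1629, 0.1717, 0.1172, 0.2076, 0.1745], E[r] = 1.2096, γ^t·E[r] = 0.793638, running G = 5.945202
t=5: π = [0.1662, 0.1630, 0.1717, 0.1172, 0.2076, 0.1744], E[r] = 1.2099, γ^t·E[r] = 0.714407, running G = 6.659608
t=6: π = [0.1662, 0.1629, 0.1717, 0.1172, 0.2076, 0.1744], E[r] = 1.2098, γ^t·E[r] = 0.642953, running G = 7.302562
t=7: π = [0.1662, 0.1629, 0.1717, 0.1172, 0.2076, 0.1744], E[r] = 1.2098, γ^t·E[r] = 0.578659, running G = 7.881221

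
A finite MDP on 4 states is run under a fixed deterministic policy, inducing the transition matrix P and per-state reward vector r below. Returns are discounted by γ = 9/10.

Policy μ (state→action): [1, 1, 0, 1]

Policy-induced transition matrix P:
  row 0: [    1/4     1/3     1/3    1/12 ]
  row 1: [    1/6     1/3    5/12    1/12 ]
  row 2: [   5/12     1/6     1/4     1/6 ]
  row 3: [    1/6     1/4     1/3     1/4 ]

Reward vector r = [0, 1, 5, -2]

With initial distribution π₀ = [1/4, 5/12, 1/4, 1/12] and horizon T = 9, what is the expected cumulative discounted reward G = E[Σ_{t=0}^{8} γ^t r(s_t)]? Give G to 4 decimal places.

G = 10.0495

t=0: π = [0.2500, 0.4167, 0.2500, 0.0833], E[r] = 1.5000, γ^t·E[r] = 1.500000, running G = 1.500000
t=1: π = [0.2500, 0.2847, 0.3472, 0.1181], E[r] = 1.7847, γ^t·E[r] = 1.606250, running G = 3.106250
t=2: π = [0.2743, 0.2656, 0.3281, 0.1319], E[r] = 1.6424, γ^t·E[r] = 1.330313, running G = 4.436563
t=3: π = [0.2716, 0.2677, 0.3281, 0.1327], E[r] = 1.6429, γ^t·E[r] = 1.197703, running G = 5.634266
t=4: π = [0.2713, 0.2676, 0.3283, 0.1328], E[r] = 1.6435, γ^t·E[r] = 1.078289, running G = 6.712554
t=5: π = [0.2714, 0.2676, 0.3283, 0.1328], E[r] = 1.6433, γ^t·E[r] = 0.970341, running G = 7.682895
t=6: π = [0.2713, 0.2676, 0.3283, 0.1328], E[r] = 1.6433, γ^t·E[r] = 0.873298, running G = 8.556193
t=7: π = [0.2713, 0.2676, 0.3283, 0.1328], E[r] = 1.6433, γ^t·E[r] = 0.785968, running G = 9.342161
t=8: π = [0.2713, 0.2676, 0.3283, 0.1328], E[r] = 1.6433, γ^t·E[r] = 0.707371, running G = 10.049533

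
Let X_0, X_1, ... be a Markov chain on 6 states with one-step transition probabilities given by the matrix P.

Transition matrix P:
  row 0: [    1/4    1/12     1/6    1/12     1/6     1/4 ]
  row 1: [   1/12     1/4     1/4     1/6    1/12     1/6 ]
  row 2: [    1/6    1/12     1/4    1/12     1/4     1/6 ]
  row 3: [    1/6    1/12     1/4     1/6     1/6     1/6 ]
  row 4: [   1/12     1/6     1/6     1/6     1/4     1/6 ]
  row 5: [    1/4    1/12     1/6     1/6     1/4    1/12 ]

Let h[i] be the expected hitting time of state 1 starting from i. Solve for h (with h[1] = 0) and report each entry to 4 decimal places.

h = [9.8733, 0.0000, 9.7980, 9.8723, 8.9814, 9.8095]

First-step conditioning: h[1] = 0; for i ≠ 1, h[i] = 1 + Σ_k P[i][k]·h[k].
  h[0] = 1 + 1/4·h[0] + 1/6·h[2] + 1/12·h[3] + 1/6·h[4] + 1/4·h[5]
  h[2] = 1 + 1/6·h[0] + 1/4·h[2] + 1/12·h[3] + 1/4·h[4] + 1/6·h[5]
  h[3] = 1 + 1/6·h[0] + 1/4·h[2] + 1/6·h[3] + 1/6·h[4] + 1/6·h[5]
  h[4] = 1 + 1/12·h[0] + 1/6·h[2] + 1/6·h[3] + 1/4·h[4] + 1/6·h[5]
  h[5] = 1 + 1/4·h[0] + 1/6·h[2] + 1/6·h[3] + 1/4·h[4] + 1/12·h[5]
Solving the 5×5 linear system over states ≠ 1 gives exactly h = [113316/11477, 0, 112452/11477, 113304/11477, 103080/11477, 112584/11477] (h[1] = 0 is the target).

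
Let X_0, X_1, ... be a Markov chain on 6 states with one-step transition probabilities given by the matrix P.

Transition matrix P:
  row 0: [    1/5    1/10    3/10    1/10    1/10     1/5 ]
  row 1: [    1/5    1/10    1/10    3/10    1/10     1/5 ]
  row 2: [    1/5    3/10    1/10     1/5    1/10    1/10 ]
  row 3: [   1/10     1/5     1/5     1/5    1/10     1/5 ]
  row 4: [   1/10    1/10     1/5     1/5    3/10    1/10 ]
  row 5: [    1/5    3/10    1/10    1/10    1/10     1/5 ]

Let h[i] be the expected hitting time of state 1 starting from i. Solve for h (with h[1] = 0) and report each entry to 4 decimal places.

First-step conditioning: h[1] = 0; for i ≠ 1, h[i] = 1 + Σ_k P[i][k]·h[k].
  h[0] = 1 + 1/5·h[0] + 3/10·h[2] + 1/10·h[3] + 1/10·h[4] + 1/5·h[5]
  h[2] = 1 + 1/5·h[0] + 1/10·h[2] + 1/5·h[3] + 1/10·h[4] + 1/10·h[5]
  h[3] = 1 + 1/10·h[0] + 1/5·h[2] + 1/5·h[3] + 1/10·h[4] + 1/5·h[5]
  h[4] = 1 + 1/10·h[0] + 1/5·h[2] + 1/5·h[3] + 3/10·h[4] + 1/10·h[5]
  h[5] = 1 + 1/5·h[0] + 1/10·h[2] + 1/10·h[3] + 1/10·h[4] + 1/5·h[5]
Solving the 5×5 linear system over states ≠ 1 gives exactly h = [21440/4033, 0, 18000/4033, 19440/4033, 22070/4033, 17840/4033] (h[1] = 0 is the target).

h = [5.3161, 0.0000, 4.4632, 4.8202, 5.4724, 4.4235]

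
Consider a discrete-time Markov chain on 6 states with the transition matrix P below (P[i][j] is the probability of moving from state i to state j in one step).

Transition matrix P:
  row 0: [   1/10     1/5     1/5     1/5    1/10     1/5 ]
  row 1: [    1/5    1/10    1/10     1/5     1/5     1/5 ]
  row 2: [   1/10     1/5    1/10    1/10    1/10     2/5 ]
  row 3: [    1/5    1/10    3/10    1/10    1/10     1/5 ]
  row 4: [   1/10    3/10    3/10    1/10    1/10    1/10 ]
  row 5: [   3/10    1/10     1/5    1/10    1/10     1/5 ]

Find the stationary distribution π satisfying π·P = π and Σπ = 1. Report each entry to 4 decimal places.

π = [0.1746, 0.1596, 0.1900, 0.1334, 0.1160, 0.2264]

Balance equations π_j = Σ_i π_i·P[i][j]:
  π_0 = 1/10·π_0 + 1/5·π_1 + 1/10·π_2 + 1/5·π_3 + 1/10·π_4 + 3/10·π_5
  π_1 = 1/5·π_0 + 1/10·π_1 + 1/5·π_2 + 1/10·π_3 + 3/10·π_4 + 1/10·π_5
  π_2 = 1/5·π_0 + 1/10·π_1 + 1/10·π_2 + 3/10·π_3 + 3/10·π_4 + 1/5·π_5
  π_3 = 1/5·π_0 + 1/5·π_1 + 1/10·π_2 + 1/10·π_3 + 1/10·π_4 + 1/10·π_5
  π_4 = 1/10·π_0 + 1/5·π_1 + 1/10·π_2 + 1/10·π_3 + 1/10·π_4 + 1/10·π_5
  normalize: π_0 + π_1 + π_2 + π_3 + π_4 + π_5 = 1
Solving the linear system gives exactly π = [4640/26577, 4243/26577, 561/2953, 394/2953, 3082/26577, 6017/26577].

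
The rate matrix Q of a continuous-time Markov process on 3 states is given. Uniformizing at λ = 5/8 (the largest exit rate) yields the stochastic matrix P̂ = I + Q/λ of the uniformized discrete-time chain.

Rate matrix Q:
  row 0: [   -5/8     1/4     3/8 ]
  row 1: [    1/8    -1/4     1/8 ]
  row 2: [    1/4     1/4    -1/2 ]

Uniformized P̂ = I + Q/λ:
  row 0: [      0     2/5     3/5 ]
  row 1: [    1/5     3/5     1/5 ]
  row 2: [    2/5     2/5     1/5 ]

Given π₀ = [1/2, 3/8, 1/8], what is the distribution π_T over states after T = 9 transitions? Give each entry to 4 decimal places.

t=0: π = [0.5000, 0.3750, 0.1250]
t=1: π = [0.1250, 0.4750, 0.4000]
t=2: π = [0.2550, 0.4950, 0.2500]
t=3: π = [0.1990, 0.4990, 0.3020]
t=4: π = [0.2206, 0.4998, 0.2796]
t=5: π = [0.2118, 0.5000, 0.2882]
t=6: π = [0.2153, 0.5000, 0.2847]
t=7: π = [0.2139, 0.5000, 0.2861]
t=8: π = [0.2144, 0.5000, 0.2856]
t=9: π = [0.2142, 0.5000, 0.2858]

π = [0.2142, 0.5000, 0.2858]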